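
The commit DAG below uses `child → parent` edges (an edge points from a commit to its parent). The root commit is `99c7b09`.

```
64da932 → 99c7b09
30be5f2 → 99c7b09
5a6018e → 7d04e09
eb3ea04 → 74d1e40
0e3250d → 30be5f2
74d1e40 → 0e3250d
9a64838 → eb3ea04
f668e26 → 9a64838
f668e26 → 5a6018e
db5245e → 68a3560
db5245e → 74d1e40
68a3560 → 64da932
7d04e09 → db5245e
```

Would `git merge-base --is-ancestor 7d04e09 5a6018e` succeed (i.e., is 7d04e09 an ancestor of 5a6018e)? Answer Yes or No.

Yes

Ancestors of 5a6018e (commits reachable by following parents): {0e3250d, 30be5f2, 5a6018e, 64da932, 68a3560, 74d1e40, 7d04e09, 99c7b09, db5245e}.
7d04e09 is in that set, so it is an ancestor of 5a6018e.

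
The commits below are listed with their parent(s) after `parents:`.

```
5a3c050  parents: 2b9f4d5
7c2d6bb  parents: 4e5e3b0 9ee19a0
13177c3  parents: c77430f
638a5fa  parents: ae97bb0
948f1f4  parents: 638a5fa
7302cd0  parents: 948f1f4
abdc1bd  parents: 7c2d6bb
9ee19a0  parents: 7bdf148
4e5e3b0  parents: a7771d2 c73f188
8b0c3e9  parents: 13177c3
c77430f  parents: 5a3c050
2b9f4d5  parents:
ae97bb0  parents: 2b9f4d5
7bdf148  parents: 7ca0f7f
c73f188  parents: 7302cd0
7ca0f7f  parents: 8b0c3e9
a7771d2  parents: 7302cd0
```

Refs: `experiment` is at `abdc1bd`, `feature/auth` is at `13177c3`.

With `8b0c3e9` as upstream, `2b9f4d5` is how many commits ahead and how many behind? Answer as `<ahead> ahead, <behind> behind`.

Reachable from 2b9f4d5: {2b9f4d5}.
Reachable from 8b0c3e9: {13177c3, 2b9f4d5, 5a3c050, 8b0c3e9, c77430f}.
Only in 2b9f4d5's history (ahead): {} — 0.
Only in 8b0c3e9's history (behind): {13177c3, 5a3c050, 8b0c3e9, c77430f} — 4.

0 ahead, 4 behind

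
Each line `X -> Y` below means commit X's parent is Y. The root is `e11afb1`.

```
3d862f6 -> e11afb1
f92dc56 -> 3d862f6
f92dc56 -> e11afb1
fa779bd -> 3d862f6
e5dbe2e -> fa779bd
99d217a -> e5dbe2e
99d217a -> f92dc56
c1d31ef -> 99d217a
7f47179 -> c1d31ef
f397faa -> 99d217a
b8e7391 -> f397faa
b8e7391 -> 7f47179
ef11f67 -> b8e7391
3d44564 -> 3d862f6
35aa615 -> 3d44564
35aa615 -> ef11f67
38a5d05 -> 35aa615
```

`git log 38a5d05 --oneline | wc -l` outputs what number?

14

Walking parent pointers from 38a5d05: reachable set = {35aa615, 38a5d05, 3d44564, 3d862f6, 7f47179, 99d217a, b8e7391, c1d31ef, e11afb1, e5dbe2e, ef11f67, f397faa, f92dc56, fa779bd}.
That is 14 commits.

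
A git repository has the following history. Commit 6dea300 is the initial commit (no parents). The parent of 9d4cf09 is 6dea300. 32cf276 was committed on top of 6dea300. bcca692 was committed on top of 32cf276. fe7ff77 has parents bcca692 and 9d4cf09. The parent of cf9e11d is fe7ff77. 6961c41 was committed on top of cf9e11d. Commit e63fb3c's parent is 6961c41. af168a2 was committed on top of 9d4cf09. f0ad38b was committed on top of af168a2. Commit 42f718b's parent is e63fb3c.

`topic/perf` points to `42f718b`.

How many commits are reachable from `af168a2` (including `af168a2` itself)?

3

Walking parent pointers from af168a2: reachable set = {6dea300, 9d4cf09, af168a2}.
That is 3 commits.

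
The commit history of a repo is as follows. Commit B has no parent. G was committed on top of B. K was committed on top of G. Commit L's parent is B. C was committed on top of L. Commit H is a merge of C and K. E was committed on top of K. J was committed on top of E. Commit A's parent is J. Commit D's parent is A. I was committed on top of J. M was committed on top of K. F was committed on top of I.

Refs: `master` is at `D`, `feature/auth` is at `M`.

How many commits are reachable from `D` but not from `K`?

Reachable from D: {A, B, D, E, G, J, K}.
Reachable from K: {B, G, K}.
In D's history but not K's: {A, D, E, J} — 4 commits.

4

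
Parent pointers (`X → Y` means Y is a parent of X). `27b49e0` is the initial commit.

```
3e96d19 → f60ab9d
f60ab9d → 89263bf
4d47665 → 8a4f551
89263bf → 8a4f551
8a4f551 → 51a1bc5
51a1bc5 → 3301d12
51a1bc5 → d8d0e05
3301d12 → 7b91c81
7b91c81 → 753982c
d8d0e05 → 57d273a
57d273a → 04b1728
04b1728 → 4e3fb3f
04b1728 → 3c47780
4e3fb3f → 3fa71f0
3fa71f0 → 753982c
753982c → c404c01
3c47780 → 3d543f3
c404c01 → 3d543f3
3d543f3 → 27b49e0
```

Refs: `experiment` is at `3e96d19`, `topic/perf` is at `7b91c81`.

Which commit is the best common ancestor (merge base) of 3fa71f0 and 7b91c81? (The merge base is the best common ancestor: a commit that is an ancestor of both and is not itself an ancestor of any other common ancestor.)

Ancestors of 3fa71f0: {27b49e0, 3d543f3, 3fa71f0, 753982c, c404c01}.
Ancestors of 7b91c81: {27b49e0, 3d543f3, 753982c, 7b91c81, c404c01}.
Common ancestors: {27b49e0, 3d543f3, 753982c, c404c01}.
Among these, 753982c is not an ancestor of any other common ancestor — it is the merge base.

753982c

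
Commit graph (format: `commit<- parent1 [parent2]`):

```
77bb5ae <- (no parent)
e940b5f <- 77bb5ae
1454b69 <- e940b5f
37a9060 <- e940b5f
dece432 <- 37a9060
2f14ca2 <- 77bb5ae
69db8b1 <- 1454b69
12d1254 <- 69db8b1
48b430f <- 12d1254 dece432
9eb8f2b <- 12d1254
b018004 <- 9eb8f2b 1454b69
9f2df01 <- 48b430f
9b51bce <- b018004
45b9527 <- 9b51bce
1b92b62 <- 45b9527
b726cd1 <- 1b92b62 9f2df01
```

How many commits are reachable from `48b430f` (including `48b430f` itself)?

Walking parent pointers from 48b430f: reachable set = {12d1254, 1454b69, 37a9060, 48b430f, 69db8b1, 77bb5ae, dece432, e940b5f}.
That is 8 commits.

8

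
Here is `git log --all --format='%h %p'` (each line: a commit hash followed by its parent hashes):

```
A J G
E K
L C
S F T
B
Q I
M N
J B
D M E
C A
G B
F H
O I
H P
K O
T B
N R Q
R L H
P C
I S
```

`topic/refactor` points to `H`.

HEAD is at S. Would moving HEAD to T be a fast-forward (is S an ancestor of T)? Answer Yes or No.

A fast-forward from S to T is possible iff S is an ancestor of T.
Ancestors of T: {B, T}.
S is not among them, so fast-forward is not possible.

No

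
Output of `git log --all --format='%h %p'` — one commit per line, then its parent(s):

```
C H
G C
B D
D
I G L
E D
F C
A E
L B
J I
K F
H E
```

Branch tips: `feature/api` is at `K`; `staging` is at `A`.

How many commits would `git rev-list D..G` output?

4

Reachable from G: {C, D, E, G, H}.
Reachable from D: {D}.
In G's history but not D's: {C, E, G, H} — 4 commits.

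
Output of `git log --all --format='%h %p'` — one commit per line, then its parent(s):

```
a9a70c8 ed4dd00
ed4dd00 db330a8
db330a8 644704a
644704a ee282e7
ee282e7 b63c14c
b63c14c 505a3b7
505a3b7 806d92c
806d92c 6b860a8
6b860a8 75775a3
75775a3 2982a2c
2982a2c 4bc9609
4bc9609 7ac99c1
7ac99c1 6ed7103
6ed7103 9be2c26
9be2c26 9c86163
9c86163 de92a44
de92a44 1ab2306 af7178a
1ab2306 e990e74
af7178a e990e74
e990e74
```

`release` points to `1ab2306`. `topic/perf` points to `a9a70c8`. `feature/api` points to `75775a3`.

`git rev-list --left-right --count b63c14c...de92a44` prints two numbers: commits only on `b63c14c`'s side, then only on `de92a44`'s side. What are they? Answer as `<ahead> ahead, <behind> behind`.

Reachable from b63c14c: {1ab2306, 2982a2c, 4bc9609, 505a3b7, 6b860a8, 6ed7103, 75775a3, 7ac99c1, 806d92c, 9be2c26, 9c86163, af7178a, b63c14c, de92a44, e990e74}.
Reachable from de92a44: {1ab2306, af7178a, de92a44, e990e74}.
Only in b63c14c's history (ahead): {2982a2c, 4bc9609, 505a3b7, 6b860a8, 6ed7103, 75775a3, 7ac99c1, 806d92c, 9be2c26, 9c86163, b63c14c} — 11.
Only in de92a44's history (behind): {} — 0.

11 ahead, 0 behind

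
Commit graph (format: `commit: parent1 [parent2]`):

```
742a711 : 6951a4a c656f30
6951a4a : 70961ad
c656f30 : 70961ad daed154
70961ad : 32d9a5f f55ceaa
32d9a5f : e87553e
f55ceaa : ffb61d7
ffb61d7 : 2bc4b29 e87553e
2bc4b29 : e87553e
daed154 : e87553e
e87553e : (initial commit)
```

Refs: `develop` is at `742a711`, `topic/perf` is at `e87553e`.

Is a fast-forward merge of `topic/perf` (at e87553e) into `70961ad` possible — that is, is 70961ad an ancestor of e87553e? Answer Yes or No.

No

A fast-forward from 70961ad to e87553e is possible iff 70961ad is an ancestor of e87553e.
Ancestors of e87553e: {e87553e}.
70961ad is not among them, so fast-forward is not possible.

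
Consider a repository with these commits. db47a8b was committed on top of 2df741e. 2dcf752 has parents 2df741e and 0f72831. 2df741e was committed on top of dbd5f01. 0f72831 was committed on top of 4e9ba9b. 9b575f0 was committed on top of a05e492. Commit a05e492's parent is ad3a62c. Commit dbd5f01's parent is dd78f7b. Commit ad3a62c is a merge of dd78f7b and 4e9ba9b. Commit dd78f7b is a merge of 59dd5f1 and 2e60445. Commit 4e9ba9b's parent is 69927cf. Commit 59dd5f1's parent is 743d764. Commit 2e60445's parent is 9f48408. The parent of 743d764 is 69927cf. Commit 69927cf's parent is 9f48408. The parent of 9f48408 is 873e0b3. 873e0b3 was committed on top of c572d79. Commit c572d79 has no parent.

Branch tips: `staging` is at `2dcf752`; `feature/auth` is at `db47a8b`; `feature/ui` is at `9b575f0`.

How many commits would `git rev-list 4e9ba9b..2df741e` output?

6

Reachable from 2df741e: {2df741e, 2e60445, 59dd5f1, 69927cf, 743d764, 873e0b3, 9f48408, c572d79, dbd5f01, dd78f7b}.
Reachable from 4e9ba9b: {4e9ba9b, 69927cf, 873e0b3, 9f48408, c572d79}.
In 2df741e's history but not 4e9ba9b's: {2df741e, 2e60445, 59dd5f1, 743d764, dbd5f01, dd78f7b} — 6 commits.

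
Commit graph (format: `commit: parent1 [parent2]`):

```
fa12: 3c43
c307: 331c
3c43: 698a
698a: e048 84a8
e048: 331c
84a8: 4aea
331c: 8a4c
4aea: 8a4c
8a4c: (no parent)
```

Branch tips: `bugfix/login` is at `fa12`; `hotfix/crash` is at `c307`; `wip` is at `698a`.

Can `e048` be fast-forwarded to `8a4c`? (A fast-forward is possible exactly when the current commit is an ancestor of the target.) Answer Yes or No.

A fast-forward from e048 to 8a4c is possible iff e048 is an ancestor of 8a4c.
Ancestors of 8a4c: {8a4c}.
e048 is not among them, so fast-forward is not possible.

No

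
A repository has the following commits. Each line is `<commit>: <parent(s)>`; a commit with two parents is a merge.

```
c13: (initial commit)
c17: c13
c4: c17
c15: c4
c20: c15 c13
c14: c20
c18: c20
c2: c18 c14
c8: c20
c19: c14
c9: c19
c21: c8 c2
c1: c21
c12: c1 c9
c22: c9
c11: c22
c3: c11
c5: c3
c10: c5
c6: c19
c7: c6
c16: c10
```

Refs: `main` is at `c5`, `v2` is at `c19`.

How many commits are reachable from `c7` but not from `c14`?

Reachable from c7: {c13, c14, c15, c17, c19, c20, c4, c6, c7}.
Reachable from c14: {c13, c14, c15, c17, c20, c4}.
In c7's history but not c14's: {c19, c6, c7} — 3 commits.

3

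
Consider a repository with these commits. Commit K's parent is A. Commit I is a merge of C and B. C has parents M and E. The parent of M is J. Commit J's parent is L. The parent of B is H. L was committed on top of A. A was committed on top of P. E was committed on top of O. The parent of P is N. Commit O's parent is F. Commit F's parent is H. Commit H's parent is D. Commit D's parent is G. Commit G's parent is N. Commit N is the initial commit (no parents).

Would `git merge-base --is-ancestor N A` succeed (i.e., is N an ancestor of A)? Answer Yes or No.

Yes

Ancestors of A (commits reachable by following parents): {A, N, P}.
N is in that set, so it is an ancestor of A.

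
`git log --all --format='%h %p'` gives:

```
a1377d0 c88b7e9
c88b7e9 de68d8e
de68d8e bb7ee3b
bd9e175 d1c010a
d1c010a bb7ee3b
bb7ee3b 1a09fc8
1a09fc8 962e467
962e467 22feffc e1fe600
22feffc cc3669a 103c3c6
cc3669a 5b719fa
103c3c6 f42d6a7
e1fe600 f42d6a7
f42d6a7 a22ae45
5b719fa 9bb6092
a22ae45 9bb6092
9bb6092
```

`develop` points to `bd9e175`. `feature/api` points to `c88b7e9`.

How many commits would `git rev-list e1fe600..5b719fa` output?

1

Reachable from 5b719fa: {5b719fa, 9bb6092}.
Reachable from e1fe600: {9bb6092, a22ae45, e1fe600, f42d6a7}.
In 5b719fa's history but not e1fe600's: {5b719fa} — 1 commit.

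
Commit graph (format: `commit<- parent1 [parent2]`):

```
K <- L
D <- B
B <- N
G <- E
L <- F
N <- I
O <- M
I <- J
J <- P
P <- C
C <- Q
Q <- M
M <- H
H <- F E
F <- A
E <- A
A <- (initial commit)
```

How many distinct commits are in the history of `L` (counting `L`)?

3

Walking parent pointers from L: reachable set = {A, F, L}.
That is 3 commits.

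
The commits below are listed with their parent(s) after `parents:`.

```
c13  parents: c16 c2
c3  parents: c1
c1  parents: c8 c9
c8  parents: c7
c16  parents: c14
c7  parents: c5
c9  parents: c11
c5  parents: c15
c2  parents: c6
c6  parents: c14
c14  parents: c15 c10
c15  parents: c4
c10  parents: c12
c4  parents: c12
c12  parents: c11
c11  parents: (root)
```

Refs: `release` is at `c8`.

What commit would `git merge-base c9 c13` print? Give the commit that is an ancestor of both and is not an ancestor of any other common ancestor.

Ancestors of c9: {c11, c9}.
Ancestors of c13: {c10, c11, c12, c13, c14, c15, c16, c2, c4, c6}.
Common ancestors: {c11}.
The only common ancestor is c11, so it is the merge base.

c11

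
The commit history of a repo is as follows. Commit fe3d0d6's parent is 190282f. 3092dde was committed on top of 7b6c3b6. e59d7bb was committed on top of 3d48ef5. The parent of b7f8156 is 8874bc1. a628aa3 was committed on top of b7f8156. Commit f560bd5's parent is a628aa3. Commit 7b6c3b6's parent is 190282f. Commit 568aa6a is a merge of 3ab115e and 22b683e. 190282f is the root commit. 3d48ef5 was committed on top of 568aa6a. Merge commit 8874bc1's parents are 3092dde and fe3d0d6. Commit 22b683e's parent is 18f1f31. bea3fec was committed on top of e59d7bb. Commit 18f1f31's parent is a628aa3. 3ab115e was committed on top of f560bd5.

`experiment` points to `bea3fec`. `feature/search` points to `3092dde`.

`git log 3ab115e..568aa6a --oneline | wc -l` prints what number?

Reachable from 568aa6a: {18f1f31, 190282f, 22b683e, 3092dde, 3ab115e, 568aa6a, 7b6c3b6, 8874bc1, a628aa3, b7f8156, f560bd5, fe3d0d6}.
Reachable from 3ab115e: {190282f, 3092dde, 3ab115e, 7b6c3b6, 8874bc1, a628aa3, b7f8156, f560bd5, fe3d0d6}.
In 568aa6a's history but not 3ab115e's: {18f1f31, 22b683e, 568aa6a} — 3 commits.

3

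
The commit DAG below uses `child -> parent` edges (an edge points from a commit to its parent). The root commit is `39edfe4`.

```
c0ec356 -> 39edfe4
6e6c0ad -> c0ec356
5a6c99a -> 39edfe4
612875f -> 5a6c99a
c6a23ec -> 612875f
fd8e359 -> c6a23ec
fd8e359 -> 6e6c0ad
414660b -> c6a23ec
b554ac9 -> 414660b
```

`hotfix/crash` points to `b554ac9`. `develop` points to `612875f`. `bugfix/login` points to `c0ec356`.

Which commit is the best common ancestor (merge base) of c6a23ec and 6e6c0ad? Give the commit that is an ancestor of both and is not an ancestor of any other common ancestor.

39edfe4

Ancestors of c6a23ec: {39edfe4, 5a6c99a, 612875f, c6a23ec}.
Ancestors of 6e6c0ad: {39edfe4, 6e6c0ad, c0ec356}.
Common ancestors: {39edfe4}.
The only common ancestor is 39edfe4, so it is the merge base.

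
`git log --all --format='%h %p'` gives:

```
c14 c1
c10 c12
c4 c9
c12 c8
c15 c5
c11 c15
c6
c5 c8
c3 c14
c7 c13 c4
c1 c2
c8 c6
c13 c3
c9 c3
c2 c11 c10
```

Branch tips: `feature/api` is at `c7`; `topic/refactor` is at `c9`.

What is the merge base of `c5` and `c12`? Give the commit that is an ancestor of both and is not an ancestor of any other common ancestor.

c8

Ancestors of c5: {c5, c6, c8}.
Ancestors of c12: {c12, c6, c8}.
Common ancestors: {c6, c8}.
Among these, c8 is not an ancestor of any other common ancestor — it is the merge base.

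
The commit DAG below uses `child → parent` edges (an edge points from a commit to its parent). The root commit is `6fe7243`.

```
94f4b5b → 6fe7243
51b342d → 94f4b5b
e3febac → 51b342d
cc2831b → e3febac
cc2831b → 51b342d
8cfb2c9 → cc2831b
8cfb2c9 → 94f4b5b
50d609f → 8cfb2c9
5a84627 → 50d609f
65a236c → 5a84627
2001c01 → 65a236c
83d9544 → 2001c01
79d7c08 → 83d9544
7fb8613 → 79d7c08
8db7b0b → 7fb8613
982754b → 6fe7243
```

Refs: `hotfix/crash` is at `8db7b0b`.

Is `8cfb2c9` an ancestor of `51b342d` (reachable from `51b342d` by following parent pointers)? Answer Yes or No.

No

Ancestors of 51b342d: {51b342d, 6fe7243, 94f4b5b}.
8cfb2c9 is not in that set, so it is not an ancestor of 51b342d.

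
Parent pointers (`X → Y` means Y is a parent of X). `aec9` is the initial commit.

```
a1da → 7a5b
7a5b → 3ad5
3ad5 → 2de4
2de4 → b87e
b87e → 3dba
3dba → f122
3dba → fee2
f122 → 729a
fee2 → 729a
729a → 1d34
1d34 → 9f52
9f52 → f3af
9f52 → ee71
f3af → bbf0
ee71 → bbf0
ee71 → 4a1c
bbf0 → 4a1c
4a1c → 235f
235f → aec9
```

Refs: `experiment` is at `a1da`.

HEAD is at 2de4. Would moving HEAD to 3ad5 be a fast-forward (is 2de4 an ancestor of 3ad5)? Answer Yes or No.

A fast-forward from 2de4 to 3ad5 is possible iff 2de4 is an ancestor of 3ad5.
Ancestors of 3ad5: {1d34, 235f, 2de4, 3ad5, 3dba, 4a1c, 729a, 9f52, aec9, b87e, bbf0, ee71, f122, f3af, fee2}.
2de4 is among them, so fast-forward is possible.

Yes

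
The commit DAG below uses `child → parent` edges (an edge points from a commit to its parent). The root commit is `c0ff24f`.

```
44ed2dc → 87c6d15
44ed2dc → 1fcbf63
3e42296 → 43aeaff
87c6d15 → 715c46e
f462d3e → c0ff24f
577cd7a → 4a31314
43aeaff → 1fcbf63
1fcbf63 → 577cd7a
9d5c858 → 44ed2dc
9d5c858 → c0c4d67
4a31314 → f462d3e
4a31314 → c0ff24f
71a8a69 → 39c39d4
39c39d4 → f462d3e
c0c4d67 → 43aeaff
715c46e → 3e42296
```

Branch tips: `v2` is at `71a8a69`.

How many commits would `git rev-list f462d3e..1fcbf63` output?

Reachable from 1fcbf63: {1fcbf63, 4a31314, 577cd7a, c0ff24f, f462d3e}.
Reachable from f462d3e: {c0ff24f, f462d3e}.
In 1fcbf63's history but not f462d3e's: {1fcbf63, 4a31314, 577cd7a} — 3 commits.

3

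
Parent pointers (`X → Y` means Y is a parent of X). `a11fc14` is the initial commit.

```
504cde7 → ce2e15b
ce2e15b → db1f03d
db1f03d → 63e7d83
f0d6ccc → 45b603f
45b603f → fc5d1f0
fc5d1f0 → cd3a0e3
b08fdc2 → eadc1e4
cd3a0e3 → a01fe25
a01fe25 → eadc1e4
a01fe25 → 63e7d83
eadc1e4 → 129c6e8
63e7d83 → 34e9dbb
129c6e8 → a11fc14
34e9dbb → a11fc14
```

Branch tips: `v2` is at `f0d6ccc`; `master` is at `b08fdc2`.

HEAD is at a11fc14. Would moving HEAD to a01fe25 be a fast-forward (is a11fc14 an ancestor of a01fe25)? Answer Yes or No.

A fast-forward from a11fc14 to a01fe25 is possible iff a11fc14 is an ancestor of a01fe25.
Ancestors of a01fe25: {129c6e8, 34e9dbb, 63e7d83, a01fe25, a11fc14, eadc1e4}.
a11fc14 is among them, so fast-forward is possible.

Yes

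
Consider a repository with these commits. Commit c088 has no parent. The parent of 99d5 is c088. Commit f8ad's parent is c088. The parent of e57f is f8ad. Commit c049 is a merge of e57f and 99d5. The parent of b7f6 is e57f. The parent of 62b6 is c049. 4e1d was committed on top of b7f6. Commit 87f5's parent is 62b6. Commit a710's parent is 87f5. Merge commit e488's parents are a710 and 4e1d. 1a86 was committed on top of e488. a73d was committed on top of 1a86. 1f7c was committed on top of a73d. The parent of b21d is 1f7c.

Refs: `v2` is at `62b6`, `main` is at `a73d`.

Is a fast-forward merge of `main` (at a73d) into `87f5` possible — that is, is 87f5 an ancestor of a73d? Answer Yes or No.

Yes

A fast-forward from 87f5 to a73d is possible iff 87f5 is an ancestor of a73d.
Ancestors of a73d: {1a86, 4e1d, 62b6, 87f5, 99d5, a710, a73d, b7f6, c049, c088, e488, e57f, f8ad}.
87f5 is among them, so fast-forward is possible.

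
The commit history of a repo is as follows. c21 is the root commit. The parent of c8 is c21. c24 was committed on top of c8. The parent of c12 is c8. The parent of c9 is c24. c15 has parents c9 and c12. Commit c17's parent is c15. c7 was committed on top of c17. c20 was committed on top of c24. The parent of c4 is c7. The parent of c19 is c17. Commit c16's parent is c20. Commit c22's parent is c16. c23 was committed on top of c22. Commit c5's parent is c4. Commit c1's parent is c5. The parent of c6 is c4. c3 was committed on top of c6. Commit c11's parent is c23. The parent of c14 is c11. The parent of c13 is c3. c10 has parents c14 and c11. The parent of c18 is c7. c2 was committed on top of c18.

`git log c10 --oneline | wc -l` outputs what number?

10

Walking parent pointers from c10: reachable set = {c10, c11, c14, c16, c20, c21, c22, c23, c24, c8}.
That is 10 commits.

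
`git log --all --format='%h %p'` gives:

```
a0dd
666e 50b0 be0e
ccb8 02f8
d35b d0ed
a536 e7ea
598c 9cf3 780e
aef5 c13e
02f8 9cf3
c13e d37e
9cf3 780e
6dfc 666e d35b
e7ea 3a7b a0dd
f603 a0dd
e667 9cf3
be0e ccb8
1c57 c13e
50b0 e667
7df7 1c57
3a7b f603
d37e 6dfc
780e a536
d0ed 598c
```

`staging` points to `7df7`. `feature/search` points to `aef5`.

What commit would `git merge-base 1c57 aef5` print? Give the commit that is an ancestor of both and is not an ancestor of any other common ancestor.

Ancestors of 1c57: {02f8, 1c57, 3a7b, 50b0, 598c, 666e, 6dfc, 780e, 9cf3, a0dd, a536, be0e, c13e, ccb8, d0ed, d35b, d37e, e667, e7ea, f603}.
Ancestors of aef5: {02f8, 3a7b, 50b0, 598c, 666e, 6dfc, 780e, 9cf3, a0dd, a536, aef5, be0e, c13e, ccb8, d0ed, d35b, d37e, e667, e7ea, f603}.
Common ancestors: {02f8, 3a7b, 50b0, 598c, 666e, 6dfc, 780e, 9cf3, a0dd, a536, be0e, c13e, ccb8, d0ed, d35b, d37e, e667, e7ea, f603}.
Among these, c13e is not an ancestor of any other common ancestor — it is the merge base.

c13e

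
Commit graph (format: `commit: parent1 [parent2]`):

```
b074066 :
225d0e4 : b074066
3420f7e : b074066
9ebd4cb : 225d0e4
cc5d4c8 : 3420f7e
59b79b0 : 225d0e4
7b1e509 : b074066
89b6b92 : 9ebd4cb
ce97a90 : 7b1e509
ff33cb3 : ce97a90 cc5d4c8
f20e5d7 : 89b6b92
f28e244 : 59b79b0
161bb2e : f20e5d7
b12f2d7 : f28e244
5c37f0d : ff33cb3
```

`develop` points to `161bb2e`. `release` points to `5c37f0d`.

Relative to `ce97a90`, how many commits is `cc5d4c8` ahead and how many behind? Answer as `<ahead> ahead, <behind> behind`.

Reachable from cc5d4c8: {3420f7e, b074066, cc5d4c8}.
Reachable from ce97a90: {7b1e509, b074066, ce97a90}.
Only in cc5d4c8's history (ahead): {3420f7e, cc5d4c8} — 2.
Only in ce97a90's history (behind): {7b1e509, ce97a90} — 2.

2 ahead, 2 behind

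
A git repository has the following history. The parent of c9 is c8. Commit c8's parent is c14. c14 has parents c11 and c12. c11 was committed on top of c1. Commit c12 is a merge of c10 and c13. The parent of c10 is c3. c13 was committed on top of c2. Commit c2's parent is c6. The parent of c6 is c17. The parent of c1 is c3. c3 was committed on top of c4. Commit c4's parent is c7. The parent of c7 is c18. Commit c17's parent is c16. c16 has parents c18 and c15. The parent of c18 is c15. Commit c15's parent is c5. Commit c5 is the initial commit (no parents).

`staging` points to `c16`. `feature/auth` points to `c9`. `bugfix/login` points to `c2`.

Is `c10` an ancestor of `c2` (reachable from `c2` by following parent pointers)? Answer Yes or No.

Ancestors of c2: {c15, c16, c17, c18, c2, c5, c6}.
c10 is not in that set, so it is not an ancestor of c2.

No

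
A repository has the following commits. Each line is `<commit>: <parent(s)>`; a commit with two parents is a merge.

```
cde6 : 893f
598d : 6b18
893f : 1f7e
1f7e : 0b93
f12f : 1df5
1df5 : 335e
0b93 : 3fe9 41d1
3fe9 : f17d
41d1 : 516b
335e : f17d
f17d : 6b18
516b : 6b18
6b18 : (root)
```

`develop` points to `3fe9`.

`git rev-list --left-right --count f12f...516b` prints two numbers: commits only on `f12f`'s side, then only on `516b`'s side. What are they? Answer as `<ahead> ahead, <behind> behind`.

Reachable from f12f: {1df5, 335e, 6b18, f12f, f17d}.
Reachable from 516b: {516b, 6b18}.
Only in f12f's history (ahead): {1df5, 335e, f12f, f17d} — 4.
Only in 516b's history (behind): {516b} — 1.

4 ahead, 1 behind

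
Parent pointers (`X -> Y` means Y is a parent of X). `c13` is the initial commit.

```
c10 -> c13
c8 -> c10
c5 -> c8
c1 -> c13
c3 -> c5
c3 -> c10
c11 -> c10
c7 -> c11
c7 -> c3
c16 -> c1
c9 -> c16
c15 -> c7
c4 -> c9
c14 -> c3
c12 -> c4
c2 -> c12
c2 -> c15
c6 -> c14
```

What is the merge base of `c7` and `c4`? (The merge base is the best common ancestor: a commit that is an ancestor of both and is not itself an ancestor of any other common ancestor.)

Ancestors of c7: {c10, c11, c13, c3, c5, c7, c8}.
Ancestors of c4: {c1, c13, c16, c4, c9}.
Common ancestors: {c13}.
The only common ancestor is c13, so it is the merge base.

c13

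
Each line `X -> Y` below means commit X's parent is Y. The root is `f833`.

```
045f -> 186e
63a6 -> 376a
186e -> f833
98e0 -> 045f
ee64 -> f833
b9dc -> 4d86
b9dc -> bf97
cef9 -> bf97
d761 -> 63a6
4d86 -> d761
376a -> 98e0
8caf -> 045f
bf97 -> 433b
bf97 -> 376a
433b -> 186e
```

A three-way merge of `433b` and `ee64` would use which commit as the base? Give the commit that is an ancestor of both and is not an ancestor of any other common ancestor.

Ancestors of 433b: {186e, 433b, f833}.
Ancestors of ee64: {ee64, f833}.
Common ancestors: {f833}.
The only common ancestor is f833, so it is the merge base.

f833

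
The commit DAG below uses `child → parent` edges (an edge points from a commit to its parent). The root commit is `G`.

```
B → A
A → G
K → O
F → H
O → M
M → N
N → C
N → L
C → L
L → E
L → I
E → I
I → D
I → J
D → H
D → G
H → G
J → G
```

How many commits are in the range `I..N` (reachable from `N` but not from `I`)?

4

Reachable from N: {C, D, E, G, H, I, J, L, N}.
Reachable from I: {D, G, H, I, J}.
In N's history but not I's: {C, E, L, N} — 4 commits.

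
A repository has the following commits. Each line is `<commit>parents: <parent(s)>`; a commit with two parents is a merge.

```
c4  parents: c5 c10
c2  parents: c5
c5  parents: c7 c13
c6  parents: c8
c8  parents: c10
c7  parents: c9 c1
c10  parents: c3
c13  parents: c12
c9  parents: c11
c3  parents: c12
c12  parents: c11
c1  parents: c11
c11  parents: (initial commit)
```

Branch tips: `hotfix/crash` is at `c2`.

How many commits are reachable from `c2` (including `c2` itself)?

8

Walking parent pointers from c2: reachable set = {c1, c11, c12, c13, c2, c5, c7, c9}.
That is 8 commits.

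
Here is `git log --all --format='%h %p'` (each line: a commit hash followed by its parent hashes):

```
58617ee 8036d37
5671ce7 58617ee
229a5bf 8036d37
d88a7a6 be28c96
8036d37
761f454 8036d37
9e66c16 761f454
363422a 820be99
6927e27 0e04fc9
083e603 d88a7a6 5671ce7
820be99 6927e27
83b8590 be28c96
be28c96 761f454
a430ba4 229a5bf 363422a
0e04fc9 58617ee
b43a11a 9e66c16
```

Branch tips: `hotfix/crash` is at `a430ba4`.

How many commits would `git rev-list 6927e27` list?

Walking parent pointers from 6927e27: reachable set = {0e04fc9, 58617ee, 6927e27, 8036d37}.
That is 4 commits.

4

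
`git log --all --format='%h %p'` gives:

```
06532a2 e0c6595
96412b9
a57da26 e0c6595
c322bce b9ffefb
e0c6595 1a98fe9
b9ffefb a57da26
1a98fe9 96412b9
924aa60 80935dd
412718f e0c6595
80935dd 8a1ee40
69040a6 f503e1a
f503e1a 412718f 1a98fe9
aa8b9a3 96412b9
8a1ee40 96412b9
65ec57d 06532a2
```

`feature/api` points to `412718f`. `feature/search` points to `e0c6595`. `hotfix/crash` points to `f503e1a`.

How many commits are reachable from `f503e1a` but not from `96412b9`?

Reachable from f503e1a: {1a98fe9, 412718f, 96412b9, e0c6595, f503e1a}.
Reachable from 96412b9: {96412b9}.
In f503e1a's history but not 96412b9's: {1a98fe9, 412718f, e0c6595, f503e1a} — 4 commits.

4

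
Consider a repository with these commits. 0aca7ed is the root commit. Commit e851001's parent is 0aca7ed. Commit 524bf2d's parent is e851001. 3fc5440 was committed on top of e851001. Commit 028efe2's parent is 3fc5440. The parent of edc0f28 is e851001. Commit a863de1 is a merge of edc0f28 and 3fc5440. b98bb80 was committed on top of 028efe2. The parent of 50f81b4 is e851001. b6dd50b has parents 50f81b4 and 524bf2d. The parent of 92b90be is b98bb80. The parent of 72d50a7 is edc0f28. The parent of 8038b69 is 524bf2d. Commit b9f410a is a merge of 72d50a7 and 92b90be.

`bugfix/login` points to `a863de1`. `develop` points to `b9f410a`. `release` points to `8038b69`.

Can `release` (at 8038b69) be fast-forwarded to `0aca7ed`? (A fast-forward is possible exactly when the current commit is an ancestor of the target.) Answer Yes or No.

No

A fast-forward from 8038b69 to 0aca7ed is possible iff 8038b69 is an ancestor of 0aca7ed.
Ancestors of 0aca7ed: {0aca7ed}.
8038b69 is not among them, so fast-forward is not possible.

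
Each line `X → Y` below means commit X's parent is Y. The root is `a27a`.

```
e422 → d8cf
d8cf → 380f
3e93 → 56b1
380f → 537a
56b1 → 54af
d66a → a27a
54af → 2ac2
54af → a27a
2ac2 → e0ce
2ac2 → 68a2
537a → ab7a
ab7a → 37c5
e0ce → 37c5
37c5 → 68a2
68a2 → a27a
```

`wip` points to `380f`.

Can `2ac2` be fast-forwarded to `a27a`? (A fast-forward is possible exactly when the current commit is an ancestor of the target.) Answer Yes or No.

No

A fast-forward from 2ac2 to a27a is possible iff 2ac2 is an ancestor of a27a.
Ancestors of a27a: {a27a}.
2ac2 is not among them, so fast-forward is not possible.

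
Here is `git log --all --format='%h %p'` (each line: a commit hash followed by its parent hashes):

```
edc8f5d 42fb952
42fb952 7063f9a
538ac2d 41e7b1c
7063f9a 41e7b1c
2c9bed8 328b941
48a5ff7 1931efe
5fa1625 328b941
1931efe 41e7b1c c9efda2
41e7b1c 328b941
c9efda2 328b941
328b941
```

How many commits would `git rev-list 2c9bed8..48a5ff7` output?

Reachable from 48a5ff7: {1931efe, 328b941, 41e7b1c, 48a5ff7, c9efda2}.
Reachable from 2c9bed8: {2c9bed8, 328b941}.
In 48a5ff7's history but not 2c9bed8's: {1931efe, 41e7b1c, 48a5ff7, c9efda2} — 4 commits.

4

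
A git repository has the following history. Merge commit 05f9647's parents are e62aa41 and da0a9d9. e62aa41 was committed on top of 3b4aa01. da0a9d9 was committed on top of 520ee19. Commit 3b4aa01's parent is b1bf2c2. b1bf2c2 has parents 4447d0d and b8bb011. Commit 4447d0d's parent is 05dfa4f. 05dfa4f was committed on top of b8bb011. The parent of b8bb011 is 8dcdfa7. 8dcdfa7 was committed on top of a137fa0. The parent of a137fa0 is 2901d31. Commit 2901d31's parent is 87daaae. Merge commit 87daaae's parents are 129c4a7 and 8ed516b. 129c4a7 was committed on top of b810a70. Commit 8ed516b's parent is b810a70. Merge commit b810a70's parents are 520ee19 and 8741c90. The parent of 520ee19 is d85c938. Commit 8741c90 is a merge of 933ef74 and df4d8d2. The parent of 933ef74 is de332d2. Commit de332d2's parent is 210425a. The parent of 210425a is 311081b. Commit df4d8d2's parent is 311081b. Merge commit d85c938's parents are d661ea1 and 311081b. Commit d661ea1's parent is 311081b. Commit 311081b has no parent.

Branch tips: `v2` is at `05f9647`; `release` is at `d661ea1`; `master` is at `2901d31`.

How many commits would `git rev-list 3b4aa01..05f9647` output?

3

Reachable from 05f9647: {05dfa4f, 05f9647, 129c4a7, 210425a, 2901d31, 311081b, 3b4aa01, 4447d0d, 520ee19, 8741c90, 87daaae, 8dcdfa7, 8ed516b, 933ef74, a137fa0, b1bf2c2, b810a70, b8bb011, d661ea1, d85c938, da0a9d9, de332d2, df4d8d2, e62aa41}.
Reachable from 3b4aa01: {05dfa4f, 129c4a7, 210425a, 2901d31, 311081b, 3b4aa01, 4447d0d, 520ee19, 8741c90, 87daaae, 8dcdfa7, 8ed516b, 933ef74, a137fa0, b1bf2c2, b810a70, b8bb011, d661ea1, d85c938, de332d2, df4d8d2}.
In 05f9647's history but not 3b4aa01's: {05f9647, da0a9d9, e62aa41} — 3 commits.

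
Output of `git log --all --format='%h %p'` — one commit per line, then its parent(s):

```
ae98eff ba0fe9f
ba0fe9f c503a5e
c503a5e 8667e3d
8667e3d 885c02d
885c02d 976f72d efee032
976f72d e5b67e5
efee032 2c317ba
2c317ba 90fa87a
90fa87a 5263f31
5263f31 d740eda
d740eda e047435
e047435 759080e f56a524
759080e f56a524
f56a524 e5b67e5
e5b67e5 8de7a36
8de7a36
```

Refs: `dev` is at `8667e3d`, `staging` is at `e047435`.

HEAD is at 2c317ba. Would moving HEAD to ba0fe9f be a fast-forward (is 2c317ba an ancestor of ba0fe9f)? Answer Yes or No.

Yes

A fast-forward from 2c317ba to ba0fe9f is possible iff 2c317ba is an ancestor of ba0fe9f.
Ancestors of ba0fe9f: {2c317ba, 5263f31, 759080e, 8667e3d, 885c02d, 8de7a36, 90fa87a, 976f72d, ba0fe9f, c503a5e, d740eda, e047435, e5b67e5, efee032, f56a524}.
2c317ba is among them, so fast-forward is possible.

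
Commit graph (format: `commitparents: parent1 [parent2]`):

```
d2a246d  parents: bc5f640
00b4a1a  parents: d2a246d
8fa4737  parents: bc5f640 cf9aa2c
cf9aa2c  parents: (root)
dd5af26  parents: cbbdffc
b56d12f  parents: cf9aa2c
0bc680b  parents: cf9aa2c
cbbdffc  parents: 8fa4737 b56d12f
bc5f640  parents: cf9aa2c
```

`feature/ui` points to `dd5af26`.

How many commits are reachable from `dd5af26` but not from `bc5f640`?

4

Reachable from dd5af26: {8fa4737, b56d12f, bc5f640, cbbdffc, cf9aa2c, dd5af26}.
Reachable from bc5f640: {bc5f640, cf9aa2c}.
In dd5af26's history but not bc5f640's: {8fa4737, b56d12f, cbbdffc, dd5af26} — 4 commits.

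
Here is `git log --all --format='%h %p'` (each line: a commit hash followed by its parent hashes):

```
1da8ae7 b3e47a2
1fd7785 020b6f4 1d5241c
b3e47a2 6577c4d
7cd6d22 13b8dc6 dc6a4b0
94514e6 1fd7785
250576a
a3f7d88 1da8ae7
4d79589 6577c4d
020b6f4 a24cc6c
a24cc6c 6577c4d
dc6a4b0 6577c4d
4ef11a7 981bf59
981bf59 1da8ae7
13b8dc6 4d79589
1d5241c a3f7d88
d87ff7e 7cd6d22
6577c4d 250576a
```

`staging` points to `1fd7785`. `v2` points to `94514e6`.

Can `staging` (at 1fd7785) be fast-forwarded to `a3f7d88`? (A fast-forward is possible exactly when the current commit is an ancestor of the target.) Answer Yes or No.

A fast-forward from 1fd7785 to a3f7d88 is possible iff 1fd7785 is an ancestor of a3f7d88.
Ancestors of a3f7d88: {1da8ae7, 250576a, 6577c4d, a3f7d88, b3e47a2}.
1fd7785 is not among them, so fast-forward is not possible.

No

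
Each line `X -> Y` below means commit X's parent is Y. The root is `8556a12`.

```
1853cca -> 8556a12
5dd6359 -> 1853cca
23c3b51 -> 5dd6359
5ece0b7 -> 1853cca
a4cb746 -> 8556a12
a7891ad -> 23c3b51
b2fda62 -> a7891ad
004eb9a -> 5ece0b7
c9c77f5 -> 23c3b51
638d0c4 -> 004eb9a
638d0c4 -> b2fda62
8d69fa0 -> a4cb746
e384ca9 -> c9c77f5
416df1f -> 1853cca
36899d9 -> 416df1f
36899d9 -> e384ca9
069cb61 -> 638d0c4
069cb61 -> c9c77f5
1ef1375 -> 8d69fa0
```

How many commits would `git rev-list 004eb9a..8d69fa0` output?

Reachable from 8d69fa0: {8556a12, 8d69fa0, a4cb746}.
Reachable from 004eb9a: {004eb9a, 1853cca, 5ece0b7, 8556a12}.
In 8d69fa0's history but not 004eb9a's: {8d69fa0, a4cb746} — 2 commits.

2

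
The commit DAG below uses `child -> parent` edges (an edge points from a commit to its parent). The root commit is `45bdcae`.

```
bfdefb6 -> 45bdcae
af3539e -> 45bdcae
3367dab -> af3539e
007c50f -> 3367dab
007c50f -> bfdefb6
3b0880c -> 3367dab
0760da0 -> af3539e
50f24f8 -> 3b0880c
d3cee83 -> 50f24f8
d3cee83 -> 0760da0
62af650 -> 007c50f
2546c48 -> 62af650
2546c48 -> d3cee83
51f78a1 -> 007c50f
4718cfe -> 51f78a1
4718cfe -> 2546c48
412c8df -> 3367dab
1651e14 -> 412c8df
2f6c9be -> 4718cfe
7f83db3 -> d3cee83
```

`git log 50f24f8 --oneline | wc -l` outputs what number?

5

Walking parent pointers from 50f24f8: reachable set = {3367dab, 3b0880c, 45bdcae, 50f24f8, af3539e}.
That is 5 commits.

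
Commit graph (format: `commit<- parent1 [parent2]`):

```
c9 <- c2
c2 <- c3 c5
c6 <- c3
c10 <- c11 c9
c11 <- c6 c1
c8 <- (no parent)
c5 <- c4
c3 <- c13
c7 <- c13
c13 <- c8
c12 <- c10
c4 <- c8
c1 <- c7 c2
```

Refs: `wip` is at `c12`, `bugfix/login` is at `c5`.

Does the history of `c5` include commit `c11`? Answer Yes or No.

Ancestors of c5: {c4, c5, c8}.
c11 is not in that set, so it is not an ancestor of c5.

No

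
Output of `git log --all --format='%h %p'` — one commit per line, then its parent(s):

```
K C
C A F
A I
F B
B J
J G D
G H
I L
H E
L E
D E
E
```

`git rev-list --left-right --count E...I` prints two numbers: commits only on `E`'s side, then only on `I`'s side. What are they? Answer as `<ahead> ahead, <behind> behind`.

0 ahead, 2 behind

Reachable from E: {E}.
Reachable from I: {E, I, L}.
Only in E's history (ahead): {} — 0.
Only in I's history (behind): {I, L} — 2.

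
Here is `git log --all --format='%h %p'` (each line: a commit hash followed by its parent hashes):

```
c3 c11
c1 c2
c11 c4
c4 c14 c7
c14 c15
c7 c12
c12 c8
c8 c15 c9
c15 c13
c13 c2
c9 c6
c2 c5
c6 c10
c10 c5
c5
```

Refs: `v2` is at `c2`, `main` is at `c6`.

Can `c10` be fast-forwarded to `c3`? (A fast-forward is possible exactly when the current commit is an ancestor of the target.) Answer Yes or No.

A fast-forward from c10 to c3 is possible iff c10 is an ancestor of c3.
Ancestors of c3: {c10, c11, c12, c13, c14, c15, c2, c3, c4, c5, c6, c7, c8, c9}.
c10 is among them, so fast-forward is possible.

Yes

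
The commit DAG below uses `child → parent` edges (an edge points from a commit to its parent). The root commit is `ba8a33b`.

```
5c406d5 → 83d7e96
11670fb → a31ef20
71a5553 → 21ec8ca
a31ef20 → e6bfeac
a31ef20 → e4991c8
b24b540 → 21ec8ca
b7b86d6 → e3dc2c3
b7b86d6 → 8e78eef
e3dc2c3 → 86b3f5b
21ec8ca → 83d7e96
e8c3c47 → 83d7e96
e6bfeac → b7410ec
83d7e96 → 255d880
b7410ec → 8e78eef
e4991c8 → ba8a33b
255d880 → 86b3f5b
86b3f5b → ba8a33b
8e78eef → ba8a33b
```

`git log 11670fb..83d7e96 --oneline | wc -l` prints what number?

3

Reachable from 83d7e96: {255d880, 83d7e96, 86b3f5b, ba8a33b}.
Reachable from 11670fb: {11670fb, 8e78eef, a31ef20, b7410ec, ba8a33b, e4991c8, e6bfeac}.
In 83d7e96's history but not 11670fb's: {255d880, 83d7e96, 86b3f5b} — 3 commits.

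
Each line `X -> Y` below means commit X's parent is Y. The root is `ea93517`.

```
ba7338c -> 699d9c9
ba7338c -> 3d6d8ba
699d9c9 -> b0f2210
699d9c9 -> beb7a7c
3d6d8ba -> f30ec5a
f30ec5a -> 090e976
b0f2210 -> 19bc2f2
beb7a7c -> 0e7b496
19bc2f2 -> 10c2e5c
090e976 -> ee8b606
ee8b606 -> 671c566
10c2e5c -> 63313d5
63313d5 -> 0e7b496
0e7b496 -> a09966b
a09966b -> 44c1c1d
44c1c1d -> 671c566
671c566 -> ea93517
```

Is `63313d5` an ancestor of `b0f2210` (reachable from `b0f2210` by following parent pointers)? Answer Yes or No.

Yes

Ancestors of b0f2210 (commits reachable by following parents): {0e7b496, 10c2e5c, 19bc2f2, 44c1c1d, 63313d5, 671c566, a09966b, b0f2210, ea93517}.
63313d5 is in that set, so it is an ancestor of b0f2210.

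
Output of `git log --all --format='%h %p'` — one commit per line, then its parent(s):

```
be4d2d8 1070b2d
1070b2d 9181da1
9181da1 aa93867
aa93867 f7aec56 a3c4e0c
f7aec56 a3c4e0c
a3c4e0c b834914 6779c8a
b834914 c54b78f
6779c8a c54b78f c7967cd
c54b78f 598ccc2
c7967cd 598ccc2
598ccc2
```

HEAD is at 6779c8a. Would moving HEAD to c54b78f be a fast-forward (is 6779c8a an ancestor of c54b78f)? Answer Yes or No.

No

A fast-forward from 6779c8a to c54b78f is possible iff 6779c8a is an ancestor of c54b78f.
Ancestors of c54b78f: {598ccc2, c54b78f}.
6779c8a is not among them, so fast-forward is not possible.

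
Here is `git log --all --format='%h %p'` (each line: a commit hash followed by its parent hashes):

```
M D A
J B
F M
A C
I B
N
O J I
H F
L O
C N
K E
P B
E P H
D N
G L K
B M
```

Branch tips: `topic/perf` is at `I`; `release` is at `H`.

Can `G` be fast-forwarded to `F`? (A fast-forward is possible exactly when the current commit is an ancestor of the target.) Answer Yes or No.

No

A fast-forward from G to F is possible iff G is an ancestor of F.
Ancestors of F: {A, C, D, F, M, N}.
G is not among them, so fast-forward is not possible.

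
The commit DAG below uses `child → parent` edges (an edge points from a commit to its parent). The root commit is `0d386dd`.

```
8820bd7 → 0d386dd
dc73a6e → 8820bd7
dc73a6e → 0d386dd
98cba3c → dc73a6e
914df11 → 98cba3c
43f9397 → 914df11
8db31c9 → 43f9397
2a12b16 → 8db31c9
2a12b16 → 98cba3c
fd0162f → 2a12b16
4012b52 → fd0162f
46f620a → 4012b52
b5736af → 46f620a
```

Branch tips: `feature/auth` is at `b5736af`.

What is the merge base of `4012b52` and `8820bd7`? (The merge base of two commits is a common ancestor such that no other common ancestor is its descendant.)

8820bd7

Ancestors of 4012b52: {0d386dd, 2a12b16, 4012b52, 43f9397, 8820bd7, 8db31c9, 914df11, 98cba3c, dc73a6e, fd0162f}.
Ancestors of 8820bd7: {0d386dd, 8820bd7}.
Common ancestors: {0d386dd, 8820bd7}.
Among these, 8820bd7 is not an ancestor of any other common ancestor — it is the merge base.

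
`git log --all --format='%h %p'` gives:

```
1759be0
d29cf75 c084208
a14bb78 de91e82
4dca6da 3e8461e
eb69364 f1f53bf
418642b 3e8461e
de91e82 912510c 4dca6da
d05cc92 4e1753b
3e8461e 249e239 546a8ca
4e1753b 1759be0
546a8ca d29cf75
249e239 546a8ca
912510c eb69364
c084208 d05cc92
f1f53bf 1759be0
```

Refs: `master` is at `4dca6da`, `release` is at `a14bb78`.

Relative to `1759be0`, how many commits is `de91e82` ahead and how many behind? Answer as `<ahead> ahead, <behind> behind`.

Reachable from de91e82: {1759be0, 249e239, 3e8461e, 4dca6da, 4e1753b, 546a8ca, 912510c, c084208, d05cc92, d29cf75, de91e82, eb69364, f1f53bf}.
Reachable from 1759be0: {1759be0}.
Only in de91e82's history (ahead): {249e239, 3e8461e, 4dca6da, 4e1753b, 546a8ca, 912510c, c084208, d05cc92, d29cf75, de91e82, eb69364, f1f53bf} — 12.
Only in 1759be0's history (behind): {} — 0.

12 ahead, 0 behind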